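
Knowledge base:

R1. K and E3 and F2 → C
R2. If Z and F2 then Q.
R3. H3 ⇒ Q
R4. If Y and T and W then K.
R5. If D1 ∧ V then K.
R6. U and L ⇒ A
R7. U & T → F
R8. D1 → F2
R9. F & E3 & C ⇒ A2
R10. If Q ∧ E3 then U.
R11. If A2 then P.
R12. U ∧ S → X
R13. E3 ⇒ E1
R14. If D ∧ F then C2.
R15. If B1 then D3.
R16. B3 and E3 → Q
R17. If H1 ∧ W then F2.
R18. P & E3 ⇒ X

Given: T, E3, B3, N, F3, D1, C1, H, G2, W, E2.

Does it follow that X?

No

Forward chaining from the given facts derives: F2, E1, Q, U, F.
Rules concluding X: R12 needs S; R18 needs P — none of these are established.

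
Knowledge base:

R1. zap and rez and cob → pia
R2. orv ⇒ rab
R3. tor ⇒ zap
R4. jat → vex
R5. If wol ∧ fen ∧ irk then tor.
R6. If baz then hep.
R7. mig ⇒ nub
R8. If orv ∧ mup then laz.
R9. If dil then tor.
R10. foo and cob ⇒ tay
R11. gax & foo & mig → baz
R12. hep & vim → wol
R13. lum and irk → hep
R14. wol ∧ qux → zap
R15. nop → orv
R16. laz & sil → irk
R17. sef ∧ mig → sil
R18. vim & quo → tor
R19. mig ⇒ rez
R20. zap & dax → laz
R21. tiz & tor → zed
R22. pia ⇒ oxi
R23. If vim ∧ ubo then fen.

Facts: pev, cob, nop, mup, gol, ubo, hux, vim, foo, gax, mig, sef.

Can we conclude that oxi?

baz  (by R11: gax, foo, mig)
orv  (by R15: nop)
sil  (by R17: sef, mig)
rez  (by R19: mig)
fen  (by R23: vim, ubo)
hep  (by R6: baz)
laz  (by R8: orv, mup)
wol  (by R12: hep, vim)
irk  (by R16: laz, sil)
tor  (by R5: wol, fen, irk)
zap  (by R3: tor)
pia  (by R1: zap, rez, cob)
oxi  (by R22: pia)

Yes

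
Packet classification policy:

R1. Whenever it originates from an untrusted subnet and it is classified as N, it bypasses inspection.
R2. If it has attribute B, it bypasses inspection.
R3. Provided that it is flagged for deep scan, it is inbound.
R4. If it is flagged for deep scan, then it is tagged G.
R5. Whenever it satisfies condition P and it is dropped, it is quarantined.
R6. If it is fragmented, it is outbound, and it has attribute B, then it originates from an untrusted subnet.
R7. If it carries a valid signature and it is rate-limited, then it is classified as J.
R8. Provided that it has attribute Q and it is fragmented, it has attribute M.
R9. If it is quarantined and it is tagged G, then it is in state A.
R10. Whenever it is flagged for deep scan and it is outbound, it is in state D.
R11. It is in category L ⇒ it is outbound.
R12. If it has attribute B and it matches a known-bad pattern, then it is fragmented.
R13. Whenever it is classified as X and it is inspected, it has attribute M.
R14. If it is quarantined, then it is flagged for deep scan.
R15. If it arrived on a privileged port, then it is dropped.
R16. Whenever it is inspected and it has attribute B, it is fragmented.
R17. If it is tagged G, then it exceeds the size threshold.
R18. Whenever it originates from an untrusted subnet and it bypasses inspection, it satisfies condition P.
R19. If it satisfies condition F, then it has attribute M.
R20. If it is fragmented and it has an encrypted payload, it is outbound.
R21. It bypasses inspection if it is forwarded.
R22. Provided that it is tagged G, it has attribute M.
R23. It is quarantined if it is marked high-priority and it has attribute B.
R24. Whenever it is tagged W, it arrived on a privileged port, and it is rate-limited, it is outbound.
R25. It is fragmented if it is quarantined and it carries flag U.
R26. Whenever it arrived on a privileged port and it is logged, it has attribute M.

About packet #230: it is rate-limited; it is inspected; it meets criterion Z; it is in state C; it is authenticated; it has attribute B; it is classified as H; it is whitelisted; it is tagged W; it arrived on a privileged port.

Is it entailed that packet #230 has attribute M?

Yes

By R2 (it has attribute B): it bypasses inspection.
By R15 (it arrived on a privileged port): it is dropped.
By R16 (it is inspected, it has attribute B): it is fragmented.
By R24 (it is tagged W, it arrived on a privileged port, it is rate-limited): it is outbound.
By R6 (it is fragmented, it is outbound, it has attribute B): it originates from an untrusted subnet.
By R18 (it originates from an untrusted subnet, it bypasses inspection): it satisfies condition P.
By R5 (it satisfies condition P, it is dropped): it is quarantined.
By R14 (it is quarantined): it is flagged for deep scan.
By R4 (it is flagged for deep scan): it is tagged G.
By R22 (it is tagged G): it has attribute M.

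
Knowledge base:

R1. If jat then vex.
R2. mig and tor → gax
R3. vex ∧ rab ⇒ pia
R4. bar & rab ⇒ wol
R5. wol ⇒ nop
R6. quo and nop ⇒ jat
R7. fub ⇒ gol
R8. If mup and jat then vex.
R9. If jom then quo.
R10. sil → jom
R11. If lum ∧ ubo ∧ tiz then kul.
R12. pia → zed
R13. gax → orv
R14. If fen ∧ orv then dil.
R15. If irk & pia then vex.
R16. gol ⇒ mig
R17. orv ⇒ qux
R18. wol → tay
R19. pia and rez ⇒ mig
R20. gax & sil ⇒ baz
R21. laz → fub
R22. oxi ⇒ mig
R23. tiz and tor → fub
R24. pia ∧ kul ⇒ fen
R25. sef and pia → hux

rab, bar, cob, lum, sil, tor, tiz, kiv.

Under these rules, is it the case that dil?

No

Forward chaining from the given facts derives: wol, nop, jom, tay, fub, gol, quo, mig, gax, jat, orv, qux, baz, vex, pia, zed.
The only rule concluding dil is R14, which needs fen; that is never established.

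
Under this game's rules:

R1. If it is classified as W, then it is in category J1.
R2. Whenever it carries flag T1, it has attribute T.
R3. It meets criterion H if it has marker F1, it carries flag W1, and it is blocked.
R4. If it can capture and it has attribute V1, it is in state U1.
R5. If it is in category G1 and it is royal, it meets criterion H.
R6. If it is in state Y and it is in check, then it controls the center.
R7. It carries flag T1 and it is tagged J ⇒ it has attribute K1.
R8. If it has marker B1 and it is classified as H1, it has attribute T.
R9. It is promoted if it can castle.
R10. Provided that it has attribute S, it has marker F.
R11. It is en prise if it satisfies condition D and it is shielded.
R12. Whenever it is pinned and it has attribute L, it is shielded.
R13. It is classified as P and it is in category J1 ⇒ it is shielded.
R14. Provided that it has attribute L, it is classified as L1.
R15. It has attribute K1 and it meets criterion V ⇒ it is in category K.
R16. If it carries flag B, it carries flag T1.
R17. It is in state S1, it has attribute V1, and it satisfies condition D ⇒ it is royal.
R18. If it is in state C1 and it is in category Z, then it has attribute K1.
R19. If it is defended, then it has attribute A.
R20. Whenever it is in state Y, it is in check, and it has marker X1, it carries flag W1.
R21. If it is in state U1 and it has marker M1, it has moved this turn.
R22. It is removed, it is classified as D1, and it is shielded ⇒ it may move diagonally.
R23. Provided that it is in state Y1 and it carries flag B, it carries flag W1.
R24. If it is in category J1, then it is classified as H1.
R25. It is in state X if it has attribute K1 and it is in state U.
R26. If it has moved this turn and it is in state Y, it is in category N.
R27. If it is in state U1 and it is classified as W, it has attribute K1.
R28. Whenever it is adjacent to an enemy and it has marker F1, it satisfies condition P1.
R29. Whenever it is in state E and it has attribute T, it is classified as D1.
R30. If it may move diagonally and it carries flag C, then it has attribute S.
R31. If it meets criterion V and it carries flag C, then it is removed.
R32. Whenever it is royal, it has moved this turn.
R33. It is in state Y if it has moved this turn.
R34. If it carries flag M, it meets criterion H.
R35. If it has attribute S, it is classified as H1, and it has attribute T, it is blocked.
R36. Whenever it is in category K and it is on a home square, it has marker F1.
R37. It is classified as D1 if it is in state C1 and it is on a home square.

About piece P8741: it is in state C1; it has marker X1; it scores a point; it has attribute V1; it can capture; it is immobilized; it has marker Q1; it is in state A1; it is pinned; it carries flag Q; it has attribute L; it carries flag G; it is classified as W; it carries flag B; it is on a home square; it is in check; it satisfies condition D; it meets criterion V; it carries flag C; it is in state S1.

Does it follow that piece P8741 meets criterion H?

Yes

By R1 (it is classified as W): it is in category J1.
By R4 (it can capture, it has attribute V1): it is in state U1.
By R12 (it is pinned, it has attribute L): it is shielded.
By R16 (it carries flag B): it carries flag T1.
By R17 (it is in state S1, it has attribute V1, it satisfies condition D): it is royal.
By R24 (it is in category J1): it is classified as H1.
By R27 (it is in state U1, it is classified as W): it has attribute K1.
By R31 (it meets criterion V, it carries flag C): it is removed.
By R32 (it is royal): it has moved this turn.
By R33 (it has moved this turn): it is in state Y.
By R37 (it is in state C1, it is on a home square): it is classified as D1.
By R2 (it carries flag T1): it has attribute T.
By R15 (it has attribute K1, it meets criterion V): it is in category K.
By R20 (it is in state Y, it is in check, it has marker X1): it carries flag W1.
By R22 (it is removed, it is classified as D1, it is shielded): it may move diagonally.
By R30 (it may move diagonally, it carries flag C): it has attribute S.
By R35 (it has attribute S, it is classified as H1, it has attribute T): it is blocked.
By R36 (it is in category K, it is on a home square): it has marker F1.
By R3 (it has marker F1, it carries flag W1, it is blocked): it meets criterion H.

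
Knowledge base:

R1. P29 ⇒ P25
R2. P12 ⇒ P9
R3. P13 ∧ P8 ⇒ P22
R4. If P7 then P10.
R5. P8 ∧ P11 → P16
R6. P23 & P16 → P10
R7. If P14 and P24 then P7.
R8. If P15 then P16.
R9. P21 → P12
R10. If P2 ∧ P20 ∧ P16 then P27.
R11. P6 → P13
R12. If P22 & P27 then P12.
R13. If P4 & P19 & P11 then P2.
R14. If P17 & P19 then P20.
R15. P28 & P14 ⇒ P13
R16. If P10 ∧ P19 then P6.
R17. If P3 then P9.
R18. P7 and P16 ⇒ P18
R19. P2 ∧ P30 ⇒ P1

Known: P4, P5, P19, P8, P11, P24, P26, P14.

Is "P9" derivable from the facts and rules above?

No

Forward chaining from the given facts derives: P16, P7, P2, P18, P10, P6, P13, P22.
Rules concluding P9: R2 needs P12; R17 needs P3 — none of these are established.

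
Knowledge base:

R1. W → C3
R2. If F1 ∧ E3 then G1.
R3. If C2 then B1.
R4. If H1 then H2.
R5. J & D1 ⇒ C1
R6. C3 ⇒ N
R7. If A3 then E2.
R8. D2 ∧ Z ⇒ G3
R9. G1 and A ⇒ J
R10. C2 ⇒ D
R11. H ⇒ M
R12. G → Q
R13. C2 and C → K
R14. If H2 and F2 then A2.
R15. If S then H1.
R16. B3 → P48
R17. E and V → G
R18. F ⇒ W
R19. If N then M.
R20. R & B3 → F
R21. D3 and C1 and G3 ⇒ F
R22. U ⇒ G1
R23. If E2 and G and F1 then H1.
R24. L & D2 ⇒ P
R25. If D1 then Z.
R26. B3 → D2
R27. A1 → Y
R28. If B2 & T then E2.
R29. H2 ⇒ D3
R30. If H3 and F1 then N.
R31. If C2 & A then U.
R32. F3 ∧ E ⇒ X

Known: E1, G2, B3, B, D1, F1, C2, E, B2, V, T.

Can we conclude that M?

No

Forward chaining from the given facts derives: B1, D, P48, G, Z, D2, E2, G3, Q, H1, H2, D3.
Rules concluding M: R11 needs H; R19 needs N — none of these are established.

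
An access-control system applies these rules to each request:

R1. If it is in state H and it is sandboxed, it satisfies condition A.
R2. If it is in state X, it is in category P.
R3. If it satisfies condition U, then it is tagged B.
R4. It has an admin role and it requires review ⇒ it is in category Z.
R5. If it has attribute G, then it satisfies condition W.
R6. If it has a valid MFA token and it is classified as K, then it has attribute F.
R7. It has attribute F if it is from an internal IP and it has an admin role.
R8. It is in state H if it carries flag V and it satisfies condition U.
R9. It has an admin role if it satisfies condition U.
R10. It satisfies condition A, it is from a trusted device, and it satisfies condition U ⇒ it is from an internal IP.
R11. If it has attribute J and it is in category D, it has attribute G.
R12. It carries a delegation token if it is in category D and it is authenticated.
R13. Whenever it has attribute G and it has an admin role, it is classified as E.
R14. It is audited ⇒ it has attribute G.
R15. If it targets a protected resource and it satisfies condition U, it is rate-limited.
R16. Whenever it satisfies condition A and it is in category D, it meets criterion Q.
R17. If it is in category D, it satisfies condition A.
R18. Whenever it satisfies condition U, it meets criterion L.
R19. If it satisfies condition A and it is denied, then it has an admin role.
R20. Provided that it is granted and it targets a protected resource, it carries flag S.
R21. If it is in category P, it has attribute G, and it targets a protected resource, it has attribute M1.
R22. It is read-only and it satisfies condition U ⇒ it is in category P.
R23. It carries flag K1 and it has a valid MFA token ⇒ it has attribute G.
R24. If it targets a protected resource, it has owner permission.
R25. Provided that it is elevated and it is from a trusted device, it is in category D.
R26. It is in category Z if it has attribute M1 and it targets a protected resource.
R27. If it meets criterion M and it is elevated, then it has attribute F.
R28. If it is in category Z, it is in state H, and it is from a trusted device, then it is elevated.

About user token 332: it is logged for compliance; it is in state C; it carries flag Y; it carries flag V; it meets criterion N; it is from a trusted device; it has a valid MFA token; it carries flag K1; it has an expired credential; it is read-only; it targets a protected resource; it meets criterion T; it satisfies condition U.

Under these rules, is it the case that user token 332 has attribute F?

Yes

By R8 (it carries flag V, it satisfies condition U): it is in state H.
By R9 (it satisfies condition U): it has an admin role.
By R22 (it is read-only, it satisfies condition U): it is in category P.
By R23 (it carries flag K1, it has a valid MFA token): it has attribute G.
By R21 (it is in category P, it has attribute G, it targets a protected resource): it has attribute M1.
By R26 (it has attribute M1, it targets a protected resource): it is in category Z.
By R28 (it is in category Z, it is in state H, it is from a trusted device): it is elevated.
By R25 (it is elevated, it is from a trusted device): it is in category D.
By R17 (it is in category D): it satisfies condition A.
By R10 (it satisfies condition A, it is from a trusted device, it satisfies condition U): it is from an internal IP.
By R7 (it is from an internal IP, it has an admin role): it has attribute F.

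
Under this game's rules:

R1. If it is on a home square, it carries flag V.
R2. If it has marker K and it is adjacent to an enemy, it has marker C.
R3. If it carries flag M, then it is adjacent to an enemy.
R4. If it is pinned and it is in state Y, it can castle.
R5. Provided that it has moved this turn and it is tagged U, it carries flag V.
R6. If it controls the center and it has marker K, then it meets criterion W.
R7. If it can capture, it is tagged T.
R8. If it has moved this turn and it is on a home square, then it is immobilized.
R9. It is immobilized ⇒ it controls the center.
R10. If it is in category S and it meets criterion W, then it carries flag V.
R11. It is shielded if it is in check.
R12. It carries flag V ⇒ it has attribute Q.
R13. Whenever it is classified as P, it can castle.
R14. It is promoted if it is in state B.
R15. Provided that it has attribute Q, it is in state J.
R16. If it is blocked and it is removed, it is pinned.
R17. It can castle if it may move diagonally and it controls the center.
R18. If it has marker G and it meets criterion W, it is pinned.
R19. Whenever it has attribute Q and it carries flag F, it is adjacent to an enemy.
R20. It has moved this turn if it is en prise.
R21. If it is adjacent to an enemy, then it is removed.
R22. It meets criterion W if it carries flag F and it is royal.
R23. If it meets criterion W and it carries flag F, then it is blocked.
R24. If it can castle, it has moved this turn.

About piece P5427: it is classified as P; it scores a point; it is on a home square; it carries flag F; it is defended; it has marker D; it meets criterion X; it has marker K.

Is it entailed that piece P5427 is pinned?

By R1 (it is on a home square): it carries flag V.
By R12 (it carries flag V): it has attribute Q.
By R13 (it is classified as P): it can castle.
By R19 (it has attribute Q, it carries flag F): it is adjacent to an enemy.
By R21 (it is adjacent to an enemy): it is removed.
By R24 (it can castle): it has moved this turn.
By R8 (it has moved this turn, it is on a home square): it is immobilized.
By R9 (it is immobilized): it controls the center.
By R6 (it controls the center, it has marker K): it meets criterion W.
By R23 (it meets criterion W, it carries flag F): it is blocked.
By R16 (it is blocked, it is removed): it is pinned.

Yes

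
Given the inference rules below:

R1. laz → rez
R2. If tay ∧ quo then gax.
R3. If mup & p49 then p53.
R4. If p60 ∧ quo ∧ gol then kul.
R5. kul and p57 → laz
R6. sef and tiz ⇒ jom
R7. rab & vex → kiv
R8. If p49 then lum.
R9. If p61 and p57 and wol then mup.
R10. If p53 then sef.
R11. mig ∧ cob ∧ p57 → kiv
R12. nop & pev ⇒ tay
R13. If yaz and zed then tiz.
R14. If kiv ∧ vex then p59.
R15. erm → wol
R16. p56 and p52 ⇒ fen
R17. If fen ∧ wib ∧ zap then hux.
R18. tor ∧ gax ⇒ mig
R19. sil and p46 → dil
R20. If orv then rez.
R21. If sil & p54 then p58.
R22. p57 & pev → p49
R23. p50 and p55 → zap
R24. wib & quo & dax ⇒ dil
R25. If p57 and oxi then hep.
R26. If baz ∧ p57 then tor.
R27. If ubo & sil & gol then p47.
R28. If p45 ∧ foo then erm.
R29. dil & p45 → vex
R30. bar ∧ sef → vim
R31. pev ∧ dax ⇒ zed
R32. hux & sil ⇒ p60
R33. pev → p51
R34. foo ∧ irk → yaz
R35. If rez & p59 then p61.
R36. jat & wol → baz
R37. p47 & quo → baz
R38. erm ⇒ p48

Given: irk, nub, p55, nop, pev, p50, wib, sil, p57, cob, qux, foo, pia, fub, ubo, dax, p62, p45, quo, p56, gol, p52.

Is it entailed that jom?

tay  (by R12: nop, pev)
fen  (by R16: p56, p52)
p49  (by R22: p57, pev)
zap  (by R23: p50, p55)
dil  (by R24: wib, quo, dax)
p47  (by R27: ubo, sil, gol)
erm  (by R28: p45, foo)
vex  (by R29: dil, p45)
zed  (by R31: pev, dax)
yaz  (by R34: foo, irk)
baz  (by R37: p47, quo)
gax  (by R2: tay, quo)
tiz  (by R13: yaz, zed)
wol  (by R15: erm)
hux  (by R17: fen, wib, zap)
tor  (by R26: baz, p57)
p60  (by R32: hux, sil)
kul  (by R4: p60, quo, gol)
laz  (by R5: kul, p57)
mig  (by R18: tor, gax)
rez  (by R1: laz)
kiv  (by R11: mig, cob, p57)
p59  (by R14: kiv, vex)
p61  (by R35: rez, p59)
mup  (by R9: p61, p57, wol)
p53  (by R3: mup, p49)
sef  (by R10: p53)
jom  (by R6: sef, tiz)

Yes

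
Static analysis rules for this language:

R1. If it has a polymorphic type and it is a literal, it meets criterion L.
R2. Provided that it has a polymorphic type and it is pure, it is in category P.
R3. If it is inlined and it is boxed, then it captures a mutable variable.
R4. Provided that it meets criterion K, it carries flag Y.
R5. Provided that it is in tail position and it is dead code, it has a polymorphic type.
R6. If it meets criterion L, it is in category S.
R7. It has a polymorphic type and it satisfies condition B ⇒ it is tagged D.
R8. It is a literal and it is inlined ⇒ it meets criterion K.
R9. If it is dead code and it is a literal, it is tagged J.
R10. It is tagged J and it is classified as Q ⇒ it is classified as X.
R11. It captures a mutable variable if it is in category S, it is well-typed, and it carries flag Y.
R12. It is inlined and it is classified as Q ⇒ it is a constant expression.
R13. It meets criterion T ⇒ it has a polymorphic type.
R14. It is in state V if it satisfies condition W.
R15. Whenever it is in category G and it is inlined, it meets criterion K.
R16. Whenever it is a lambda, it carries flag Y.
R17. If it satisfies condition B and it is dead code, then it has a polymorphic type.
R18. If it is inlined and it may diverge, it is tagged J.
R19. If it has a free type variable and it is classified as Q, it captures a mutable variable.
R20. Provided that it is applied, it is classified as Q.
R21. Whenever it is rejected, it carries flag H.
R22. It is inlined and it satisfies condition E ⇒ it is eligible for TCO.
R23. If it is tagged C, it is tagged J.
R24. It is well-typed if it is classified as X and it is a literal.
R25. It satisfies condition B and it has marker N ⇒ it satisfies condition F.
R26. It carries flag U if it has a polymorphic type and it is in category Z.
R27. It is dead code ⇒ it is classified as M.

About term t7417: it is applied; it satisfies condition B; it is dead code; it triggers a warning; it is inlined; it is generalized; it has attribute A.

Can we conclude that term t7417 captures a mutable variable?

Forward chaining from the given facts derives: has a polymorphic type, is classified as Q, is classified as M, is tagged D, is a constant expression.
Rules concluding "it captures a mutable variable": R3 needs "it is boxed"; R11 needs "it is in category S"; R19 needs "it has a free type variable" — none of these are established.

No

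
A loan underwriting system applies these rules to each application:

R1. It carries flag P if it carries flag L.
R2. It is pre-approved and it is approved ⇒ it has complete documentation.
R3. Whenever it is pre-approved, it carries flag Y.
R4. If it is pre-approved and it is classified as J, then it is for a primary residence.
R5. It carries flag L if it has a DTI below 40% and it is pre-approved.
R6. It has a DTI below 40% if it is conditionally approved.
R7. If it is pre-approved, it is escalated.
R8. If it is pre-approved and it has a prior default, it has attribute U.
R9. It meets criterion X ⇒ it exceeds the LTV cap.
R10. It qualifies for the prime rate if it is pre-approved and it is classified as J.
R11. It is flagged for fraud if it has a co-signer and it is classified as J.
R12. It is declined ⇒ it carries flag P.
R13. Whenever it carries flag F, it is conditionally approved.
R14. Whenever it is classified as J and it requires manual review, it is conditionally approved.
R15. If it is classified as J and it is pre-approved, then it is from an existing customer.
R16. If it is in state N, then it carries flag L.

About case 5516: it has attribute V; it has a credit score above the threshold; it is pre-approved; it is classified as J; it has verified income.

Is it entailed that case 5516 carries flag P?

Forward chaining from the given facts derives: carries flag Y, is for a primary residence, is escalated, qualifies for the prime rate, is from an existing customer.
Rules concluding "it carries flag P": R1 needs "it carries flag L"; R12 needs "it is declined" — none of these are established.

No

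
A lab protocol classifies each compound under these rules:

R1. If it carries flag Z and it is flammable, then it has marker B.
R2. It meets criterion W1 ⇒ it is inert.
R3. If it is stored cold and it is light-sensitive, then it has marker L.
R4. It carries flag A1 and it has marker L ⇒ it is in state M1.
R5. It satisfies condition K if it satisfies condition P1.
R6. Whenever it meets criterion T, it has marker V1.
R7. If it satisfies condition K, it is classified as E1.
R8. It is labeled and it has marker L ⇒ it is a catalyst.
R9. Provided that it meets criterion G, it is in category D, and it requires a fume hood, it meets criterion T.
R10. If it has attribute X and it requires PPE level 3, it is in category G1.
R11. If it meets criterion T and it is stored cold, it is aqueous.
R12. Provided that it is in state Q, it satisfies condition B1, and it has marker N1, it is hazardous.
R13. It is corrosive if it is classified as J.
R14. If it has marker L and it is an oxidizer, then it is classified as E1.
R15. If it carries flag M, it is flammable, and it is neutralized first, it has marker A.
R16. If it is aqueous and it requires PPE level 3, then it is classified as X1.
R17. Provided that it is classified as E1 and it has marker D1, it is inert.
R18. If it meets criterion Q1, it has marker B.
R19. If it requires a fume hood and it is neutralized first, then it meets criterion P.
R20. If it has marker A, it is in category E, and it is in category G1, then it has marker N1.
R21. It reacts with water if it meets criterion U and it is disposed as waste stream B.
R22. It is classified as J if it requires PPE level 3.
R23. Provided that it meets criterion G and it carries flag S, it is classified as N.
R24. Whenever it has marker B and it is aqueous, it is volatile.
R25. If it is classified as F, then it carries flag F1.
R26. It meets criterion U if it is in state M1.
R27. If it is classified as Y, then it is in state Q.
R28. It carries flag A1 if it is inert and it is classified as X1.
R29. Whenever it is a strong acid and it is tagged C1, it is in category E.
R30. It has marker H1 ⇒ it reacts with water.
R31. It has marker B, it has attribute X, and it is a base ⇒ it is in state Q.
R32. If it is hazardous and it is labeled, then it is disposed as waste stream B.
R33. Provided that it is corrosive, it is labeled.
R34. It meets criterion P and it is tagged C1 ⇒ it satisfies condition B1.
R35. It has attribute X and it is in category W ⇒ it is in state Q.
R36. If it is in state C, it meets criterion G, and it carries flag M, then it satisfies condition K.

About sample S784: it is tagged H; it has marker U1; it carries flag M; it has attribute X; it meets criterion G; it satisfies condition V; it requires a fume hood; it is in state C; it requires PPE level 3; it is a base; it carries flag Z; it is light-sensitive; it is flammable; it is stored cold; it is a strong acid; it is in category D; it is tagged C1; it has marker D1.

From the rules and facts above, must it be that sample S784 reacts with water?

Forward chaining from the given facts derives: has marker B, has marker L, meets criterion T, is in category G1, is aqueous, is classified as X1, is classified as J, is volatile, is in category E, is in state Q, satisfies condition K, has marker V1, is classified as E1, is corrosive, is inert, carries flag A1, is labeled, is in state M1, is a catalyst, meets criterion U.
Rules concluding "it reacts with water": R21 needs "it is disposed as waste stream B"; R30 needs "it has marker H1" — none of these are established.

No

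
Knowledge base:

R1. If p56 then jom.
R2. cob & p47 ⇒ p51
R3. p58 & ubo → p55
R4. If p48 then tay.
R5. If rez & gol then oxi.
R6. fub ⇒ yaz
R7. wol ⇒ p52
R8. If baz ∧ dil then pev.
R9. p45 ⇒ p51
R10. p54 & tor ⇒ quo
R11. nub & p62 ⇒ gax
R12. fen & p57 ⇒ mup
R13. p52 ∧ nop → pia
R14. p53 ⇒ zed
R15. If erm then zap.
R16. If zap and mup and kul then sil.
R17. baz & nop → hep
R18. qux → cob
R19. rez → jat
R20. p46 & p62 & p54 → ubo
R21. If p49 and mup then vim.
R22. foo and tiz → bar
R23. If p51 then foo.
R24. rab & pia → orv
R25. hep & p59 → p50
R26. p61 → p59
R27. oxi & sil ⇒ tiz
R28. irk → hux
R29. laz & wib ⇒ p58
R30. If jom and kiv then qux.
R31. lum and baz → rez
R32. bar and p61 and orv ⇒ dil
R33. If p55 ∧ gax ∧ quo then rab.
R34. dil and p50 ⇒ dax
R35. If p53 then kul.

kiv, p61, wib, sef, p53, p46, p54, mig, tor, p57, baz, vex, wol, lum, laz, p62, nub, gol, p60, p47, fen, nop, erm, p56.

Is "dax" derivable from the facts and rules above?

jom  (by R1: p56)
p52  (by R7: wol)
quo  (by R10: p54, tor)
gax  (by R11: nub, p62)
mup  (by R12: fen, p57)
pia  (by R13: p52, nop)
zap  (by R15: erm)
hep  (by R17: baz, nop)
ubo  (by R20: p46, p62, p54)
p59  (by R26: p61)
p58  (by R29: laz, wib)
qux  (by R30: jom, kiv)
rez  (by R31: lum, baz)
kul  (by R35: p53)
p55  (by R3: p58, ubo)
oxi  (by R5: rez, gol)
sil  (by R16: zap, mup, kul)
cob  (by R18: qux)
p50  (by R25: hep, p59)
tiz  (by R27: oxi, sil)
rab  (by R33: p55, gax, quo)
p51  (by R2: cob, p47)
foo  (by R23: p51)
orv  (by R24: rab, pia)
bar  (by R22: foo, tiz)
dil  (by R32: bar, p61, orv)
dax  (by R34: dil, p50)

Yes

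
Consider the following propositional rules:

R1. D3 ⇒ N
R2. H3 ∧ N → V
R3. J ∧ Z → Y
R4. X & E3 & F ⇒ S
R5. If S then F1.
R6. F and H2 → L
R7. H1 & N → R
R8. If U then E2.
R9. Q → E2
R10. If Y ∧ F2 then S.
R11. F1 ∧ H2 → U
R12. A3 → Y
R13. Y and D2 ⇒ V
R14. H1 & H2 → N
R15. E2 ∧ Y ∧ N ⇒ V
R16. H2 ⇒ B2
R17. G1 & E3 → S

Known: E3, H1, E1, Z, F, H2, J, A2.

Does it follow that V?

Forward chaining from the given facts derives: Y, L, N, B2, R.
Rules concluding V: R2 needs H3; R13 needs D2; R15 needs E2 — none of these are established.

No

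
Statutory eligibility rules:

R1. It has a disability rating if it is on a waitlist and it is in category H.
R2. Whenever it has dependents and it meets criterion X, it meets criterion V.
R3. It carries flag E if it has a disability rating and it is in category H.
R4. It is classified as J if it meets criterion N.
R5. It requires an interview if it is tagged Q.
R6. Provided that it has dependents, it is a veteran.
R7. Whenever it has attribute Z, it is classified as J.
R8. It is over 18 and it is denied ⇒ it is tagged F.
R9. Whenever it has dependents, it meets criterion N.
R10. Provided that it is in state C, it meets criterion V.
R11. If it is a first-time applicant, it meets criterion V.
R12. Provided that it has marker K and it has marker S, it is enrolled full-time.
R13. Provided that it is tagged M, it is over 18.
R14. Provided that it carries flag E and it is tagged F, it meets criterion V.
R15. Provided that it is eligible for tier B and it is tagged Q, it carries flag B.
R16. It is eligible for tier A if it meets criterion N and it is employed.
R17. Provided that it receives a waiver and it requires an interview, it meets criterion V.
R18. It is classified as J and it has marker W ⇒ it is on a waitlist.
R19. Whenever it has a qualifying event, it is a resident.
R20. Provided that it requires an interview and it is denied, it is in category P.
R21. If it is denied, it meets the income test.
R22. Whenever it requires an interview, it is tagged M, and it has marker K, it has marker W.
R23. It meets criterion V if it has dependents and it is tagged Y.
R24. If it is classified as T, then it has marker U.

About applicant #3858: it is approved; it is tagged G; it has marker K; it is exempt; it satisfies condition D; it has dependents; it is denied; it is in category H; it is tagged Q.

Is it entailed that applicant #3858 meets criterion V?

Forward chaining from the given facts derives: requires an interview, is a veteran, meets criterion N, is in category P, meets the income test, is classified as J.
Rules concluding "it meets criterion V": R2 needs "it meets criterion X"; R10 needs "it is in state C"; R11 needs "it is a first-time applicant"; R14 needs "it carries flag E"; R17 needs "it receives a waiver"; R23 needs "it is tagged Y" — none of these are established.

No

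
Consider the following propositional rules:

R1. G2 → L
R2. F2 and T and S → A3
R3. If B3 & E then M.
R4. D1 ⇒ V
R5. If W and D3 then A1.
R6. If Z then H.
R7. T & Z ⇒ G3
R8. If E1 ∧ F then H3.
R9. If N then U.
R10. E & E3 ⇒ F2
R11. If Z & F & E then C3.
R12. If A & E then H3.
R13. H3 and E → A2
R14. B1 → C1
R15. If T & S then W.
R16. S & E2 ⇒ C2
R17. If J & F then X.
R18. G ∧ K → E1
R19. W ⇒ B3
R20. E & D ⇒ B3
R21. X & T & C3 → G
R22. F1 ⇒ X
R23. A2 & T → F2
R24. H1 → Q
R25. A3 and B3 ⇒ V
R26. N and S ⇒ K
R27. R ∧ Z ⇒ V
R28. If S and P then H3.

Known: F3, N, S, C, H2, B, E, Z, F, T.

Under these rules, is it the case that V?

No

Forward chaining from the given facts derives: H, G3, U, C3, W, B3, K, M.
Rules concluding V: R4 needs D1; R25 needs A3; R27 needs R — none of these are established.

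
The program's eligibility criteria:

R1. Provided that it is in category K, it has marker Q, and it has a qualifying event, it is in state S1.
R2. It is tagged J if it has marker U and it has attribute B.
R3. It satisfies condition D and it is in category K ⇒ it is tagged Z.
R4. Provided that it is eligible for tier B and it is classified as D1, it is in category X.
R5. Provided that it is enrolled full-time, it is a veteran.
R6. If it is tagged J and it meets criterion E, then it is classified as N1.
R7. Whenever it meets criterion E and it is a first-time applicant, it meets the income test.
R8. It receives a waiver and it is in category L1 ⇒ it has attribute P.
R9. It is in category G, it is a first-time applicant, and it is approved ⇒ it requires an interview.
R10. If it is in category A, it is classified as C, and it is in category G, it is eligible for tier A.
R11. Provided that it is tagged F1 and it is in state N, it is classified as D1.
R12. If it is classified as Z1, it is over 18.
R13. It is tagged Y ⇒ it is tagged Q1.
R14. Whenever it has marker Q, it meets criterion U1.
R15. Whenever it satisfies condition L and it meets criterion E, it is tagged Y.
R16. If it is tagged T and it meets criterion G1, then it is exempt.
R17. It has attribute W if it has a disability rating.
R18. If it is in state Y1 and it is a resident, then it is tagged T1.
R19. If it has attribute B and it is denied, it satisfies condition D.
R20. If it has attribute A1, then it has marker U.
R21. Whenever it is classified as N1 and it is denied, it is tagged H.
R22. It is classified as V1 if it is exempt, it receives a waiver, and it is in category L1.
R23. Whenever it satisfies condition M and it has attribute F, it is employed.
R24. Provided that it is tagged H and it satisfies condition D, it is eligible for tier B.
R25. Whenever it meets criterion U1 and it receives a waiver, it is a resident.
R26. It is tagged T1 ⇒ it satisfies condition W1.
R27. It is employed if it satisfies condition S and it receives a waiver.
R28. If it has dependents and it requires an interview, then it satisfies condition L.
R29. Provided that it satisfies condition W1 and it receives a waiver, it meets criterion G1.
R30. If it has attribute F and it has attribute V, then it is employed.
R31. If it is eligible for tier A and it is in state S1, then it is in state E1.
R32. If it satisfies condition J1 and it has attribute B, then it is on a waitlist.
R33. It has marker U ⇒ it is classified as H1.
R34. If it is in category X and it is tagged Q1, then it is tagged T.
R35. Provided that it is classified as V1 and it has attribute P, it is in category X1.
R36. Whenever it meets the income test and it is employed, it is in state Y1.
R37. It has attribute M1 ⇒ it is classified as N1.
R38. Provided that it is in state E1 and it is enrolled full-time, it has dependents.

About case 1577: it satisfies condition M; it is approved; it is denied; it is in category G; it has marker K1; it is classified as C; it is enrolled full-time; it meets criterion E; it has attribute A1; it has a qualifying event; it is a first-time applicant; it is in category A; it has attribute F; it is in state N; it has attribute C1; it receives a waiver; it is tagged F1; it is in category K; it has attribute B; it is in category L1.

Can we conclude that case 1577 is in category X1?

No

Forward chaining from the given facts derives: is a veteran, meets the income test, has attribute P, requires an interview, is eligible for tier A, is classified as D1, satisfies condition D, has marker U, is employed, is classified as H1, is in state Y1, is tagged J, is tagged Z, is classified as N1, is tagged H, is eligible for tier B, is in category X.
The only rule concluding "it is in category X1" is R35, which needs "it is classified as V1"; that is never established.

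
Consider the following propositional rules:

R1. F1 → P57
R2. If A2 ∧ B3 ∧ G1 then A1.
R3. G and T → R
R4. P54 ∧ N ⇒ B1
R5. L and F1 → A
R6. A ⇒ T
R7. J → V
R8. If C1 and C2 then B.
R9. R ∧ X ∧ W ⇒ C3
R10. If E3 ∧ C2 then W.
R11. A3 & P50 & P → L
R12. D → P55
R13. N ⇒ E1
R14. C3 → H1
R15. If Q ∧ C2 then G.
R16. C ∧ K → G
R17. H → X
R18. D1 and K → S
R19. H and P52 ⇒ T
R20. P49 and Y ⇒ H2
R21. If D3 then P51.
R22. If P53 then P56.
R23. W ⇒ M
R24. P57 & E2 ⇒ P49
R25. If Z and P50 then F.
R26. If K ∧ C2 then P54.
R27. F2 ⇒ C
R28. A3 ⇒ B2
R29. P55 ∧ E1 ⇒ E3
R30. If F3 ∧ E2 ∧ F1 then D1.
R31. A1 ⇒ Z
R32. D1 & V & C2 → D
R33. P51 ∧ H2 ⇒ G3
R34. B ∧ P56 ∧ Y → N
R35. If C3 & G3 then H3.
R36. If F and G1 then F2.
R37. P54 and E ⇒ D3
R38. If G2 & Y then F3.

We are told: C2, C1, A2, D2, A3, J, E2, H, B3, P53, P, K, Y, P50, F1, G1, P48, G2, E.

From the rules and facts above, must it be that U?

No

Forward chaining from the given facts derives: P57, A1, V, B, L, X, P56, P49, P54, B2, Z, N, D3, F3, B1, A, T, E1, H2, P51, F, D1, D, G3, F2, P55, S, C, E3, W, G, M, R, C3, H1, H3.
No rule has U as its conclusion, and it is not among the given facts.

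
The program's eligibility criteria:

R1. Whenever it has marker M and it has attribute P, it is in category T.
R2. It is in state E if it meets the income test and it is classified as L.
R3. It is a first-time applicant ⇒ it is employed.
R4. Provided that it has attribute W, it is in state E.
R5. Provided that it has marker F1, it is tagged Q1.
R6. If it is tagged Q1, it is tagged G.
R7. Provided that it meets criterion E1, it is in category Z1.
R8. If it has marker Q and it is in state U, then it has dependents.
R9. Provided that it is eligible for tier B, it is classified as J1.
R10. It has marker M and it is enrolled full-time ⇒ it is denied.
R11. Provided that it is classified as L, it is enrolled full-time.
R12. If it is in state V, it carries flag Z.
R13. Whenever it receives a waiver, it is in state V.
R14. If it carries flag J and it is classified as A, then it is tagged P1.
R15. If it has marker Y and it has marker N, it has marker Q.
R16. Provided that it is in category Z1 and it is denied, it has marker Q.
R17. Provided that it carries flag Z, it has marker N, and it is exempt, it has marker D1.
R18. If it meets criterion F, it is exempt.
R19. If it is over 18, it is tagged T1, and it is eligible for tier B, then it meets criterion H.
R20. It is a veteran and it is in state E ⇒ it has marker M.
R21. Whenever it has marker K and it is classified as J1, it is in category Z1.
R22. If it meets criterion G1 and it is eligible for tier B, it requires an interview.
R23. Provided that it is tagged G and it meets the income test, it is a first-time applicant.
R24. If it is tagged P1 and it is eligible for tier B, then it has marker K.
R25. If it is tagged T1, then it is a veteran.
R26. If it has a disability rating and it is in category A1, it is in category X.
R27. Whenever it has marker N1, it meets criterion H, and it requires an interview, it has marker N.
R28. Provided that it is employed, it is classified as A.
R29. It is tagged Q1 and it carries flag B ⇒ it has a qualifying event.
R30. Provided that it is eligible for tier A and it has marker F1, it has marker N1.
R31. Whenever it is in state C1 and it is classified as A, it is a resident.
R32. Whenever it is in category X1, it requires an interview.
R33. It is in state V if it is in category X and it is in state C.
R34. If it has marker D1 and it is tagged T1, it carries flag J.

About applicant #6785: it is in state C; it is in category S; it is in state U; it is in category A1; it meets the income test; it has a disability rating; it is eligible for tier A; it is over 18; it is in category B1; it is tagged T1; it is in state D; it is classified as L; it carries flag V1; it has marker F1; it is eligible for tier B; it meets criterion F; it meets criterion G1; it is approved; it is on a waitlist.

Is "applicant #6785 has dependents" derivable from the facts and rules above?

Yes

By R2 (it meets the income test, it is classified as L): it is in state E.
By R5 (it has marker F1): it is tagged Q1.
By R6 (it is tagged Q1): it is tagged G.
By R9 (it is eligible for tier B): it is classified as J1.
By R11 (it is classified as L): it is enrolled full-time.
By R18 (it meets criterion F): it is exempt.
By R19 (it is over 18, it is tagged T1, it is eligible for tier B): it meets criterion H.
By R22 (it meets criterion G1, it is eligible for tier B): it requires an interview.
By R23 (it is tagged G, it meets the income test): it is a first-time applicant.
By R25 (it is tagged T1): it is a veteran.
By R26 (it has a disability rating, it is in category A1): it is in category X.
By R30 (it is eligible for tier A, it has marker F1): it has marker N1.
By R33 (it is in category X, it is in state C): it is in state V.
By R3 (it is a first-time applicant): it is employed.
By R12 (it is in state V): it carries flag Z.
By R20 (it is a veteran, it is in state E): it has marker M.
By R27 (it has marker N1, it meets criterion H, it requires an interview): it has marker N.
By R28 (it is employed): it is classified as A.
By R10 (it has marker M, it is enrolled full-time): it is denied.
By R17 (it carries flag Z, it has marker N, it is exempt): it has marker D1.
By R34 (it has marker D1, it is tagged T1): it carries flag J.
By R14 (it carries flag J, it is classified as A): it is tagged P1.
By R24 (it is tagged P1, it is eligible for tier B): it has marker K.
By R21 (it has marker K, it is classified as J1): it is in category Z1.
By R16 (it is in category Z1, it is denied): it has marker Q.
By R8 (it has marker Q, it is in state U): it has dependents.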